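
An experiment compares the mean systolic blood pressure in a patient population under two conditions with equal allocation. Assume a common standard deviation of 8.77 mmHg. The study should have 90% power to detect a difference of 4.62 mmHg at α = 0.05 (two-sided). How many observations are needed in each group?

For two equal groups, n per group = 2·((z_{α/2} + z_β)·σ/δ)².
z_{α/2} = 1.960; z_β = 1.282 (power 90%).
n = 2 × (3.242 × 8.77 / 4.62)² = 2 × 37.87 = 75.74
Round up: n = 76 per group.

76 per group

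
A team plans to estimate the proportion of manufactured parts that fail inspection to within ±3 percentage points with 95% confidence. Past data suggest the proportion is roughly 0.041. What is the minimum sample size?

n = 168

For a proportion with margin E = 0.03 at 95% confidence, z = 1.960.
n = p̂(1−p̂)(z/E)² = 0.041 × 0.959 × (1.960/0.03)² = 167.83
Round up: n = 168.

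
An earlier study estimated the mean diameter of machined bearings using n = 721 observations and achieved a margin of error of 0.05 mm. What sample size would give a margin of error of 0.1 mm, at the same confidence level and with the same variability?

181

Margin of error scales as 1/√n, so n₂ = n₁·(E₁/E₂)².
n₂ = 721 × (0.05/0.1)² = 721 × 0.25 = 180.25
Round up: n₂ = 181.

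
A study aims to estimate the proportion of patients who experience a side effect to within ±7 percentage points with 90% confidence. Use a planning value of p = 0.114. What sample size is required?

56

For a proportion with margin E = 0.07 at 90% confidence, z = 1.645.
n = p̂(1−p̂)(z/E)² = 0.114 × 0.886 × (1.645/0.07)² = 55.78
Round up: n = 56.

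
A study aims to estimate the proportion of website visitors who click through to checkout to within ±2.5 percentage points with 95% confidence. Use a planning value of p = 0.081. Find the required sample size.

For a proportion with margin E = 0.025 at 95% confidence, z = 1.960.
n = p̂(1−p̂)(z/E)² = 0.081 × 0.919 × (1.960/0.025)² = 457.54
Round up: n = 458.

458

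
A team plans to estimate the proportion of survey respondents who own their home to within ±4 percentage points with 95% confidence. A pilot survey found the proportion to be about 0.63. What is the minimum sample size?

For a proportion with margin E = 0.04 at 95% confidence, z = 1.960.
n = p̂(1−p̂)(z/E)² = 0.63 × 0.37 × (1.960/0.04)² = 559.67
Round up: n = 560.

n = 560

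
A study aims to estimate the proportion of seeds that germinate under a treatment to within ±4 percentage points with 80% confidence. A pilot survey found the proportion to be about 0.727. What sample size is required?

For a proportion with margin E = 0.04 at 80% confidence, z = 1.282.
n = p̂(1−p̂)(z/E)² = 0.727 × 0.273 × (1.282/0.04)² = 203.87
Round up: n = 204.

n = 204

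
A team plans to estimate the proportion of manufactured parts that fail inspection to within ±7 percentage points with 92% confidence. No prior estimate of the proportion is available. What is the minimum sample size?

157

For a proportion with margin E = 0.07 at 92% confidence, z = 1.751.
With no prior estimate, use p = 0.5, which maximizes p(1−p) at 0.25.
n = 0.25 × (z/E)² = 0.25 × (1.751/0.07)² = 156.43
Round up: n = 157.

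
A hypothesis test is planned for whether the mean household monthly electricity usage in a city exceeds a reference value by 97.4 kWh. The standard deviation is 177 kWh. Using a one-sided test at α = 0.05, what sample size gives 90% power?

For a one-sample z-test, n = ((z_α + z_β)·σ/δ)².
z_α = 1.645 (one-sided α = 0.05); z_β = 1.282 (power 90% → β = 0.1).
n = (2.927 × 177 / 97.4)² = 28.29
Round up: n = 29.

n = 29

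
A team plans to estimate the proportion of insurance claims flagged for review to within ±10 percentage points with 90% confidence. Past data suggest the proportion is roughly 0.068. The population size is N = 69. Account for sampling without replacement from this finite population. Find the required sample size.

14

For a proportion with margin E = 0.1 at 90% confidence, z = 1.645.
n = p̂(1−p̂)(z/E)² = 0.068 × 0.932 × (1.645/0.1)² = 17.15 — call this n₀.
Finite-population correction with N = 69: n = n₀ / (1 + (n₀−1)/N) = 17.15 / 1.234 = 13.90
Round up: n = 14.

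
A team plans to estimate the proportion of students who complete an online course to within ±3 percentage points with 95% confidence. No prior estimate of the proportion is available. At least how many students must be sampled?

For a proportion with margin E = 0.03 at 95% confidence, z = 1.960.
With no prior estimate, use p = 0.5, which maximizes p(1−p) at 0.25.
n = 0.25 × (z/E)² = 0.25 × (1.960/0.03)² = 1067.11
Round up: n = 1068.

1068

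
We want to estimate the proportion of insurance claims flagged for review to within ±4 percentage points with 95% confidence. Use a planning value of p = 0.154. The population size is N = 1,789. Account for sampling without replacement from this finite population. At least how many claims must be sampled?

n = 267

For a proportion with margin E = 0.04 at 95% confidence, z = 1.960.
n = p̂(1−p̂)(z/E)² = 0.154 × 0.846 × (1.960/0.04)² = 312.81 — call this n₀.
Finite-population correction with N = 1,789: n = n₀ / (1 + (n₀−1)/N) = 312.81 / 1.174 = 266.45
Round up: n = 267.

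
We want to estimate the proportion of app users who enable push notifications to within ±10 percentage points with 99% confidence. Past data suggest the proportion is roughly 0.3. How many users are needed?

For a proportion with margin E = 0.1 at 99% confidence, z = 2.576.
n = p̂(1−p̂)(z/E)² = 0.3 × 0.7 × (2.576/0.1)² = 139.35
Round up: n = 140.

140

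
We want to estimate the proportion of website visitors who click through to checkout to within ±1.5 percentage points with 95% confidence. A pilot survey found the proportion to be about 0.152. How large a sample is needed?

2201

For a proportion with margin E = 0.015 at 95% confidence, z = 1.960.
n = p̂(1−p̂)(z/E)² = 0.152 × 0.848 × (1.960/0.015)² = 2200.74
Round up: n = 2201.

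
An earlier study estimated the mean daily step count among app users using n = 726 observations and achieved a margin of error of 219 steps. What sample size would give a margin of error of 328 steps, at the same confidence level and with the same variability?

Margin of error scales as 1/√n, so n₂ = n₁·(E₁/E₂)².
n₂ = 726 × (219/328)² = 726 × 0.4458 = 323.65
Round up: n₂ = 324.

324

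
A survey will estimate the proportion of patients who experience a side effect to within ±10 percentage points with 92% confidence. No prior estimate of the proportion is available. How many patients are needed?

77

For a proportion with margin E = 0.1 at 92% confidence, z = 1.751.
With no prior estimate, use p = 0.5, which maximizes p(1−p) at 0.25.
n = 0.25 × (z/E)² = 0.25 × (1.751/0.1)² = 76.65
Round up: n = 77.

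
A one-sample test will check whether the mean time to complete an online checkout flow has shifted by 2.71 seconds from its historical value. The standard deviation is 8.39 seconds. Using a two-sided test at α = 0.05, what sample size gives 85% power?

For a one-sample z-test, n = ((z_{α/2} + z_β)·σ/δ)².
z_{α/2} = 1.960 (two-sided α = 0.05); z_β = 1.036 (power 85% → β = 0.15).
n = (2.996 × 8.39 / 2.71)² = 86.03
Round up: n = 87.

n = 87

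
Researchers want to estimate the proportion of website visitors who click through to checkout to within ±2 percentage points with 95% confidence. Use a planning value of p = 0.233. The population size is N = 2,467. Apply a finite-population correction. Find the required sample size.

n = 1013

For a proportion with margin E = 0.02 at 95% confidence, z = 1.960.
n = p̂(1−p̂)(z/E)² = 0.233 × 0.767 × (1.960/0.02)² = 1716.34 — call this n₀.
Finite-population correction with N = 2,467: n = n₀ / (1 + (n₀−1)/N) = 1716.34 / 1.695 = 1012.59
Round up: n = 1013.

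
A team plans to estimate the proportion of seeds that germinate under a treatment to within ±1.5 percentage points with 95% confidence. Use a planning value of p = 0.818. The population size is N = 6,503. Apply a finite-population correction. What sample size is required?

n = 1828

For a proportion with margin E = 0.015 at 95% confidence, z = 1.960.
n = p̂(1−p̂)(z/E)² = 0.818 × 0.182 × (1.960/0.015)² = 2541.88 — call this n₀.
Finite-population correction with N = 6,503: n = n₀ / (1 + (n₀−1)/N) = 2541.88 / 1.391 = 1827.38
Round up: n = 1828.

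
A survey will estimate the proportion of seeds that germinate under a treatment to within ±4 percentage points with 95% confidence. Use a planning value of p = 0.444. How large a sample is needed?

n = 593

For a proportion with margin E = 0.04 at 95% confidence, z = 1.960.
n = p̂(1−p̂)(z/E)² = 0.444 × 0.556 × (1.960/0.04)² = 592.72
Round up: n = 593.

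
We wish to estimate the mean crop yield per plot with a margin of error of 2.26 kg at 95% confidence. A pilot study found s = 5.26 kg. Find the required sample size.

21

For a mean, the margin of error is E = z·σ/√n, so n = (zσ/E)².
At 95% confidence, z = 1.960.
n = (1.960 × 5.26 / 2.26)² = 20.81
Round up: n = 21.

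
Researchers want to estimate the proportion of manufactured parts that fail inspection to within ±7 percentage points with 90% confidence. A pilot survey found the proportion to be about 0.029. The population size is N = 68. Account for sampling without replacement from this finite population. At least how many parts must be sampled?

For a proportion with margin E = 0.07 at 90% confidence, z = 1.645.
n = p̂(1−p̂)(z/E)² = 0.029 × 0.971 × (1.645/0.07)² = 15.55 — call this n₀.
Finite-population correction with N = 68: n = n₀ / (1 + (n₀−1)/N) = 15.55 / 1.214 = 12.81
Round up: n = 13.

13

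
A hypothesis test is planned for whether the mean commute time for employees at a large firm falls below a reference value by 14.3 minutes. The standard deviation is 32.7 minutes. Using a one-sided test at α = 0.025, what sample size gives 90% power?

55

For a one-sample z-test, n = ((z_α + z_β)·σ/δ)².
z_α = 1.960 (one-sided α = 0.025); z_β = 1.282 (power 90% → β = 0.1).
n = (3.242 × 32.7 / 14.3)² = 54.96
Round up: n = 55.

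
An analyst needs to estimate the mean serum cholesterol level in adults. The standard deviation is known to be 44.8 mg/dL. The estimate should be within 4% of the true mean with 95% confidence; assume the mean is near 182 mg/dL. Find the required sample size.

For a mean, the margin of error is E = z·σ/√n, so n = (zσ/E)².
At 95% confidence, z = 1.960.
E = 4% of 182 = 7.28 mg/dL.
n = (1.960 × 44.8 / 7.28)² = 145.48
Round up: n = 146.

146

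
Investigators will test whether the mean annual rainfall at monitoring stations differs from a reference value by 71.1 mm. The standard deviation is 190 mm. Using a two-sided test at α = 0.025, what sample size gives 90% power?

For a one-sample z-test, n = ((z_{α/2} + z_β)·σ/δ)².
z_{α/2} = 2.241 (two-sided α = 0.025); z_β = 1.282 (power 90% → β = 0.1).
n = (3.523 × 190 / 71.1)² = 88.63
Round up: n = 89.

89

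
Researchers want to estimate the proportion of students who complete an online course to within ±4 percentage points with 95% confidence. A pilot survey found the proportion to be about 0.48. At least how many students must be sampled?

600

For a proportion with margin E = 0.04 at 95% confidence, z = 1.960.
n = p̂(1−p̂)(z/E)² = 0.48 × 0.52 × (1.960/0.04)² = 599.29
Round up: n = 600.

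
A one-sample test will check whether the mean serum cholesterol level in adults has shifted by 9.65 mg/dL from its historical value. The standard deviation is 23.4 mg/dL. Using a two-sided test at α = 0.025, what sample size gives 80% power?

For a one-sample z-test, n = ((z_{α/2} + z_β)·σ/δ)².
z_{α/2} = 2.241 (two-sided α = 0.025); z_β = 0.842 (power 80% → β = 0.2).
n = (3.083 × 23.4 / 9.65)² = 55.89
Round up: n = 56.

56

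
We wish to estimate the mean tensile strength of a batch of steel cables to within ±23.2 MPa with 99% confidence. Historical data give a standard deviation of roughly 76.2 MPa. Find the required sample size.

For a mean, the margin of error is E = z·σ/√n, so n = (zσ/E)².
At 99% confidence, z = 2.576.
n = (2.576 × 76.2 / 23.2)² = 71.59
Round up: n = 72.

72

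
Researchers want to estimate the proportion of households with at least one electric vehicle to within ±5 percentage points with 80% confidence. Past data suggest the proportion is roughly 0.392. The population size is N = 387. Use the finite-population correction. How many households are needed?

112

For a proportion with margin E = 0.05 at 80% confidence, z = 1.282.
n = p̂(1−p̂)(z/E)² = 0.392 × 0.608 × (1.282/0.05)² = 156.68 — call this n₀.
Finite-population correction with N = 387: n = n₀ / (1 + (n₀−1)/N) = 156.68 / 1.402 = 111.75
Round up: n = 112.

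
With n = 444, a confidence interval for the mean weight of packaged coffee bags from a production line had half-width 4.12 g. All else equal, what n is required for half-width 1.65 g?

2769

Margin of error scales as 1/√n, so n₂ = n₁·(E₁/E₂)².
n₂ = 444 × (4.12/1.65)² = 444 × 6.235 = 2768.34
Round up: n₂ = 2769.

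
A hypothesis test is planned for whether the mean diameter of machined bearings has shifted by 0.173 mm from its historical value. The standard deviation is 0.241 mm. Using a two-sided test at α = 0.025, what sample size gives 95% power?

For a one-sample z-test, n = ((z_{α/2} + z_β)·σ/δ)².
z_{α/2} = 2.241 (two-sided α = 0.025); z_β = 1.645 (power 95% → β = 0.05).
n = (3.886 × 0.241 / 0.173)² = 29.31
Round up: n = 30.

30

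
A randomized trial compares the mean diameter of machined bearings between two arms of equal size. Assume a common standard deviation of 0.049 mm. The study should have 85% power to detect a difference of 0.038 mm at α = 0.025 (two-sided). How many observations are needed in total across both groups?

For two equal groups, n per group = 2·((z_{α/2} + z_β)·σ/δ)².
z_{α/2} = 2.241; z_β = 1.036 (power 85%).
n = 2 × (3.277 × 0.049 / 0.038)² = 2 × 17.86 = 35.72
Round up: n = 36 per group.
Total across both groups: 2 × 36 = 72.

72 total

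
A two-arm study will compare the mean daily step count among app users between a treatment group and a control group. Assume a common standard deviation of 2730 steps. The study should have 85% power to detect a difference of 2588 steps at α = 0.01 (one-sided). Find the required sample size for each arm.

For two equal groups, n per group = 2·((z_α + z_β)·σ/δ)².
z_α = 2.326; z_β = 1.036 (power 85%).
n = 2 × (3.362 × 2730 / 2588)² = 2 × 12.58 = 25.16
Round up: n = 26 per group.

26 per group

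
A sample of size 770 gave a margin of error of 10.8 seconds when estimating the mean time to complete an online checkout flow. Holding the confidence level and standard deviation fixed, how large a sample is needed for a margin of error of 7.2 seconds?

1733

Margin of error scales as 1/√n, so n₂ = n₁·(E₁/E₂)².
n₂ = 770 × (10.8/7.2)² = 770 × 2.25 = 1732.50
Round up: n₂ = 1733.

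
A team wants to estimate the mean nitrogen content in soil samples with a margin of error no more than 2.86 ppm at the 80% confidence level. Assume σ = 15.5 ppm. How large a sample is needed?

49

For a mean, the margin of error is E = z·σ/√n, so n = (zσ/E)².
At 80% confidence, z = 1.282.
n = (1.282 × 15.5 / 2.86)² = 48.27
Round up: n = 49.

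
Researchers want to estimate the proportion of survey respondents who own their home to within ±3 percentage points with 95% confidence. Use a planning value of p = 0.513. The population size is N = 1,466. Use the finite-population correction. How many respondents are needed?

618

For a proportion with margin E = 0.03 at 95% confidence, z = 1.960.
n = p̂(1−p̂)(z/E)² = 0.513 × 0.487 × (1.960/0.03)² = 1066.39 — call this n₀.
Finite-population correction with N = 1,466: n = n₀ / (1 + (n₀−1)/N) = 1066.39 / 1.727 = 617.48
Round up: n = 618.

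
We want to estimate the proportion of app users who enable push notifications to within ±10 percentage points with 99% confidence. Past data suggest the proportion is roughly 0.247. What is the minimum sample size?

For a proportion with margin E = 0.1 at 99% confidence, z = 2.576.
n = p̂(1−p̂)(z/E)² = 0.247 × 0.753 × (2.576/0.1)² = 123.42
Round up: n = 124.

n = 124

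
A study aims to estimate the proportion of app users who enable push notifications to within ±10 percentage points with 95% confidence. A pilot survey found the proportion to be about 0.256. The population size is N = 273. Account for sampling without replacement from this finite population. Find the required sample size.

58

For a proportion with margin E = 0.1 at 95% confidence, z = 1.960.
n = p̂(1−p̂)(z/E)² = 0.256 × 0.744 × (1.960/0.1)² = 73.17 — call this n₀.
Finite-population correction with N = 273: n = n₀ / (1 + (n₀−1)/N) = 73.17 / 1.264 = 57.89
Round up: n = 58.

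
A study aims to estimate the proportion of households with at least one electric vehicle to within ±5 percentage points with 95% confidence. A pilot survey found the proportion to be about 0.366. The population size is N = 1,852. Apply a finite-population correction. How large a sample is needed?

300

For a proportion with margin E = 0.05 at 95% confidence, z = 1.960.
n = p̂(1−p̂)(z/E)² = 0.366 × 0.634 × (1.960/0.05)² = 356.57 — call this n₀.
Finite-population correction with N = 1,852: n = n₀ / (1 + (n₀−1)/N) = 356.57 / 1.192 = 299.14
Round up: n = 300.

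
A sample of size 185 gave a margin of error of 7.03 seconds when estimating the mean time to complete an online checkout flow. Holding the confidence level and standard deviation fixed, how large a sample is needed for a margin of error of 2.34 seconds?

1670

Margin of error scales as 1/√n, so n₂ = n₁·(E₁/E₂)².
n₂ = 185 × (7.03/2.34)² = 185 × 9.026 = 1669.81
Round up: n₂ = 1670.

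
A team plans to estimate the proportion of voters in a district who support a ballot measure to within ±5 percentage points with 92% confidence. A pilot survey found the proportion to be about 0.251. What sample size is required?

n = 231

For a proportion with margin E = 0.05 at 92% confidence, z = 1.751.
n = p̂(1−p̂)(z/E)² = 0.251 × 0.749 × (1.751/0.05)² = 230.56
Round up: n = 231.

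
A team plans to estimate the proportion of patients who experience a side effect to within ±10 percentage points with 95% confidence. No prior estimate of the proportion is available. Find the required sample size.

For a proportion with margin E = 0.1 at 95% confidence, z = 1.960.
With no prior estimate, use p = 0.5, which maximizes p(1−p) at 0.25.
n = 0.25 × (z/E)² = 0.25 × (1.960/0.1)² = 96.04
Round up: n = 97.

n = 97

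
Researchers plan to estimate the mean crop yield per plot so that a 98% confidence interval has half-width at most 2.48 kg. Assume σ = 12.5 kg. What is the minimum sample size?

138

For a mean, the margin of error is E = z·σ/√n, so n = (zσ/E)².
At 98% confidence, z = 2.326.
n = (2.326 × 12.5 / 2.48)² = 137.45
Round up: n = 138.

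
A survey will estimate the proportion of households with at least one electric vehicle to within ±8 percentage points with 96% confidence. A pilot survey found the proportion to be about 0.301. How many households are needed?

139

For a proportion with margin E = 0.08 at 96% confidence, z = 2.054.
n = p̂(1−p̂)(z/E)² = 0.301 × 0.699 × (2.054/0.08)² = 138.70
Round up: n = 139.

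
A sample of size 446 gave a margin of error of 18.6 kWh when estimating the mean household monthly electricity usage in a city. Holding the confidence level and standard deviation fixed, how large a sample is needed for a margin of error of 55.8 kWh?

Margin of error scales as 1/√n, so n₂ = n₁·(E₁/E₂)².
n₂ = 446 × (18.6/55.8)² = 446 × 0.1111 = 49.55
Round up: n₂ = 50.

n = 50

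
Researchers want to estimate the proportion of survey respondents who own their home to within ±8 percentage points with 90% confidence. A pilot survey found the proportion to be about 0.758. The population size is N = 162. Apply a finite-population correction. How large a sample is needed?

For a proportion with margin E = 0.08 at 90% confidence, z = 1.645.
n = p̂(1−p̂)(z/E)² = 0.758 × 0.242 × (1.645/0.08)² = 77.56 — call this n₀.
Finite-population correction with N = 162: n = n₀ / (1 + (n₀−1)/N) = 77.56 / 1.473 = 52.65
Round up: n = 53.

53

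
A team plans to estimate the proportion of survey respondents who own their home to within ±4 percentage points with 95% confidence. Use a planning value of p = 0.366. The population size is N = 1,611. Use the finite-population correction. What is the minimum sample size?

For a proportion with margin E = 0.04 at 95% confidence, z = 1.960.
n = p̂(1−p̂)(z/E)² = 0.366 × 0.634 × (1.960/0.04)² = 557.14 — call this n₀.
Finite-population correction with N = 1,611: n = n₀ / (1 + (n₀−1)/N) = 557.14 / 1.345 = 414.23
Round up: n = 415.

415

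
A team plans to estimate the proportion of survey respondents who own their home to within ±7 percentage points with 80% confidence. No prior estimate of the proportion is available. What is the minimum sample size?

For a proportion with margin E = 0.07 at 80% confidence, z = 1.282.
With no prior estimate, use p = 0.5, which maximizes p(1−p) at 0.25.
n = 0.25 × (z/E)² = 0.25 × (1.282/0.07)² = 83.85
Round up: n = 84.

84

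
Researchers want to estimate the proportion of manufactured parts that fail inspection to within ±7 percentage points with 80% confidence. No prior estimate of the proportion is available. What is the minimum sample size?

For a proportion with margin E = 0.07 at 80% confidence, z = 1.282.
With no prior estimate, use p = 0.5, which maximizes p(1−p) at 0.25.
n = 0.25 × (z/E)² = 0.25 × (1.282/0.07)² = 83.85
Round up: n = 84.

84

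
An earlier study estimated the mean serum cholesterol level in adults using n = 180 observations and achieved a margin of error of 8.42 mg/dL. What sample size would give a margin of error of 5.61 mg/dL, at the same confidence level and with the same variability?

406

Margin of error scales as 1/√n, so n₂ = n₁·(E₁/E₂)².
n₂ = 180 × (8.42/5.61)² = 180 × 2.253 = 405.54
Round up: n₂ = 406.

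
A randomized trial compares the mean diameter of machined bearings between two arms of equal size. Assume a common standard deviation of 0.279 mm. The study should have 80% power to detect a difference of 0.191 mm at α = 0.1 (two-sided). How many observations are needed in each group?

27 per group

For two equal groups, n per group = 2·((z_{α/2} + z_β)·σ/δ)².
z_{α/2} = 1.645; z_β = 0.842 (power 80%).
n = 2 × (2.487 × 0.279 / 0.191)² = 2 × 13.20 = 26.40
Round up: n = 27 per group.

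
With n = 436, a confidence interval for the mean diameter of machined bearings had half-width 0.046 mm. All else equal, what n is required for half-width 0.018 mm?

n = 2848

Margin of error scales as 1/√n, so n₂ = n₁·(E₁/E₂)².
n₂ = 436 × (0.046/0.018)² = 436 × 6.531 = 2847.52
Round up: n₂ = 2848.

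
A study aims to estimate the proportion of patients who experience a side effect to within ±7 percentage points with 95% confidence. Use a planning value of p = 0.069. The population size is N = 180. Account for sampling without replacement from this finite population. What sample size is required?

40

For a proportion with margin E = 0.07 at 95% confidence, z = 1.960.
n = p̂(1−p̂)(z/E)² = 0.069 × 0.931 × (1.960/0.07)² = 50.36 — call this n₀.
Finite-population correction with N = 180: n = n₀ / (1 + (n₀−1)/N) = 50.36 / 1.274 = 39.53
Round up: n = 40.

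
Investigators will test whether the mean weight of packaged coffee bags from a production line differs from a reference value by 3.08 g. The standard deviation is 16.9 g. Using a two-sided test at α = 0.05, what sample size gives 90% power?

n = 317

For a one-sample z-test, n = ((z_{α/2} + z_β)·σ/δ)².
z_{α/2} = 1.960 (two-sided α = 0.05); z_β = 1.282 (power 90% → β = 0.1).
n = (3.242 × 16.9 / 3.08)² = 316.44
Round up: n = 317.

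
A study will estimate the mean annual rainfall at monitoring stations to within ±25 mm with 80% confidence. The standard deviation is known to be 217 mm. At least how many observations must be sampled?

124

For a mean, the margin of error is E = z·σ/√n, so n = (zσ/E)².
At 80% confidence, z = 1.282.
n = (1.282 × 217 / 25)² = 123.83
Round up: n = 124.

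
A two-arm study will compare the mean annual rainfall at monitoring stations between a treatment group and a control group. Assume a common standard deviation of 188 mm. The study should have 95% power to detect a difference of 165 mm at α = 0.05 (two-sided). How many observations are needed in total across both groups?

For two equal groups, n per group = 2·((z_{α/2} + z_β)·σ/δ)².
z_{α/2} = 1.960; z_β = 1.645 (power 95%).
n = 2 × (3.605 × 188 / 165)² = 2 × 16.87 = 33.74
Round up: n = 34 per group.
Total across both groups: 2 × 34 = 68.

68 total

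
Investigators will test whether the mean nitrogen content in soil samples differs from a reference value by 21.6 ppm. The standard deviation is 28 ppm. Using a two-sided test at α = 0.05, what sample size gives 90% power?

For a one-sample z-test, n = ((z_{α/2} + z_β)·σ/δ)².
z_{α/2} = 1.960 (two-sided α = 0.05); z_β = 1.282 (power 90% → β = 0.1).
n = (3.242 × 28 / 21.6)² = 17.66
Round up: n = 18.

18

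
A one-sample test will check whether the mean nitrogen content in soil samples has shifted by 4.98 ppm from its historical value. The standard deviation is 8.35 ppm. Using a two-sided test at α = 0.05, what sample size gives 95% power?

For a one-sample z-test, n = ((z_{α/2} + z_β)·σ/δ)².
z_{α/2} = 1.960 (two-sided α = 0.05); z_β = 1.645 (power 95% → β = 0.05).
n = (3.605 × 8.35 / 4.98)² = 36.54
Round up: n = 37.

37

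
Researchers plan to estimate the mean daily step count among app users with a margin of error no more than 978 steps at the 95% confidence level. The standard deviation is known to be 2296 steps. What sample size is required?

22

For a mean, the margin of error is E = z·σ/√n, so n = (zσ/E)².
At 95% confidence, z = 1.960.
n = (1.960 × 2296 / 978)² = 21.17
Round up: n = 22.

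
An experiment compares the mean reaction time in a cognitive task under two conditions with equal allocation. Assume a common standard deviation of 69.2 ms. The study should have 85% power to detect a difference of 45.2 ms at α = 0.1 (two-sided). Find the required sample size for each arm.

For two equal groups, n per group = 2·((z_{α/2} + z_β)·σ/δ)².
z_{α/2} = 1.645; z_β = 1.036 (power 85%).
n = 2 × (2.681 × 69.2 / 45.2)² = 2 × 16.85 = 33.70
Round up: n = 34 per group.

34 per group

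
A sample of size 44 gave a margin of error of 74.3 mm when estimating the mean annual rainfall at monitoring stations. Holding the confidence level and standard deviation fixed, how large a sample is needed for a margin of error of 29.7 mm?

n = 276

Margin of error scales as 1/√n, so n₂ = n₁·(E₁/E₂)².
n₂ = 44 × (74.3/29.7)² = 44 × 6.258 = 275.35
Round up: n₂ = 276.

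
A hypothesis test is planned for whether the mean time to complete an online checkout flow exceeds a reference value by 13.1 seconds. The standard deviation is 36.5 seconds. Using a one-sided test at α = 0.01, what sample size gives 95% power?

For a one-sample z-test, n = ((z_α + z_β)·σ/δ)².
z_α = 2.326 (one-sided α = 0.01); z_β = 1.645 (power 95% → β = 0.05).
n = (3.971 × 36.5 / 13.1)² = 122.42
Round up: n = 123.

n = 123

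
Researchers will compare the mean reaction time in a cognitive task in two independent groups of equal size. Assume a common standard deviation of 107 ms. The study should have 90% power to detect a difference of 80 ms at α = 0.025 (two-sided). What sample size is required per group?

For two equal groups, n per group = 2·((z_{α/2} + z_β)·σ/δ)².
z_{α/2} = 2.241; z_β = 1.282 (power 90%).
n = 2 × (3.523 × 107 / 80)² = 2 × 22.20 = 44.40
Round up: n = 45 per group.

45 per group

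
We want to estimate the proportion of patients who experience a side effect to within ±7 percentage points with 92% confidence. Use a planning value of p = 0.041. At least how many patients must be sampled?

25

For a proportion with margin E = 0.07 at 92% confidence, z = 1.751.
n = p̂(1−p̂)(z/E)² = 0.041 × 0.959 × (1.751/0.07)² = 24.60
Round up: n = 25.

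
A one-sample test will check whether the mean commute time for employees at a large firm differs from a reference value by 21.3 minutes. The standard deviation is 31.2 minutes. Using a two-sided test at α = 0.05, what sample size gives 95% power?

For a one-sample z-test, n = ((z_{α/2} + z_β)·σ/δ)².
z_{α/2} = 1.960 (two-sided α = 0.05); z_β = 1.645 (power 95% → β = 0.05).
n = (3.605 × 31.2 / 21.3)² = 27.88
Round up: n = 28.

28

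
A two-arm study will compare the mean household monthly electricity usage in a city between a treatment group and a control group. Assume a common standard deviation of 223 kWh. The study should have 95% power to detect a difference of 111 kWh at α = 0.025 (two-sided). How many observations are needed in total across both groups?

244 total

For two equal groups, n per group = 2·((z_{α/2} + z_β)·σ/δ)².
z_{α/2} = 2.241; z_β = 1.645 (power 95%).
n = 2 × (3.886 × 223 / 111)² = 2 × 60.95 = 121.90
Round up: n = 122 per group.
Total across both groups: 2 × 122 = 244.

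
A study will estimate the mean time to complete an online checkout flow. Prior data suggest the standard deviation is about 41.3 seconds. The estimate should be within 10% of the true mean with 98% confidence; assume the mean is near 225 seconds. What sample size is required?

For a mean, the margin of error is E = z·σ/√n, so n = (zσ/E)².
At 98% confidence, z = 2.326.
E = 10% of 225 = 22.5 seconds.
n = (2.326 × 41.3 / 22.5)² = 18.23
Round up: n = 19.

19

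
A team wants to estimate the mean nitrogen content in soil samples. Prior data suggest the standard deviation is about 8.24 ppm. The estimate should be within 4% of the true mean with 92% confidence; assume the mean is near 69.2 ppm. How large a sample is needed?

For a mean, the margin of error is E = z·σ/√n, so n = (zσ/E)².
At 92% confidence, z = 1.751.
E = 4% of 69.2 = 2.768 ppm.
n = (1.751 × 8.24 / 2.768)² = 27.17
Round up: n = 28.

28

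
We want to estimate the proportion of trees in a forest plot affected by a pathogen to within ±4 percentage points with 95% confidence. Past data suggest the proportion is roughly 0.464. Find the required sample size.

598

For a proportion with margin E = 0.04 at 95% confidence, z = 1.960.
n = p̂(1−p̂)(z/E)² = 0.464 × 0.536 × (1.960/0.04)² = 597.14
Round up: n = 598.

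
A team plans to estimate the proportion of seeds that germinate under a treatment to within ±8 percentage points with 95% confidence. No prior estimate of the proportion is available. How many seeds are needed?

n = 151

For a proportion with margin E = 0.08 at 95% confidence, z = 1.960.
With no prior estimate, use p = 0.5, which maximizes p(1−p) at 0.25.
n = 0.25 × (z/E)² = 0.25 × (1.960/0.08)² = 150.06
Round up: n = 151.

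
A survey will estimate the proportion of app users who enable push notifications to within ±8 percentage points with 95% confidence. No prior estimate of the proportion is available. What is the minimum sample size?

For a proportion with margin E = 0.08 at 95% confidence, z = 1.960.
With no prior estimate, use p = 0.5, which maximizes p(1−p) at 0.25.
n = 0.25 × (z/E)² = 0.25 × (1.960/0.08)² = 150.06
Round up: n = 151.

151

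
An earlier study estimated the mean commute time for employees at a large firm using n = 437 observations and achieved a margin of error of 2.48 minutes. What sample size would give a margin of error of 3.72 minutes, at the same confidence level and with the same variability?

n = 195

Margin of error scales as 1/√n, so n₂ = n₁·(E₁/E₂)².
n₂ = 437 × (2.48/3.72)² = 437 × 0.4444 = 194.20
Round up: n₂ = 195.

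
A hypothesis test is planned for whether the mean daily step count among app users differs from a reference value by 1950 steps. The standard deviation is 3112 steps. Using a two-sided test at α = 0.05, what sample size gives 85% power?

For a one-sample z-test, n = ((z_{α/2} + z_β)·σ/δ)².
z_{α/2} = 1.960 (two-sided α = 0.05); z_β = 1.036 (power 85% → β = 0.15).
n = (2.996 × 3112 / 1950)² = 22.86
Round up: n = 23.

n = 23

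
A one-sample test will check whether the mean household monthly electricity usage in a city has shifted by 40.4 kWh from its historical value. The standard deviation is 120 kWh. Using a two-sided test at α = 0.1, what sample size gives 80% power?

For a one-sample z-test, n = ((z_{α/2} + z_β)·σ/δ)².
z_{α/2} = 1.645 (two-sided α = 0.1); z_β = 0.842 (power 80% → β = 0.2).
n = (2.487 × 120 / 40.4)² = 54.57
Round up: n = 55.

55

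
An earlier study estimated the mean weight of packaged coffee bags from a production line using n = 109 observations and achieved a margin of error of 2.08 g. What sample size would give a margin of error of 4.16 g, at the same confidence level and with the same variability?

n = 28

Margin of error scales as 1/√n, so n₂ = n₁·(E₁/E₂)².
n₂ = 109 × (2.08/4.16)² = 109 × 0.25 = 27.25
Round up: n₂ = 28.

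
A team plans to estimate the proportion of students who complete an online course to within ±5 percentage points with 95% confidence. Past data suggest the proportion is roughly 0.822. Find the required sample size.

225

For a proportion with margin E = 0.05 at 95% confidence, z = 1.960.
n = p̂(1−p̂)(z/E)² = 0.822 × 0.178 × (1.960/0.05)² = 224.84
Round up: n = 225.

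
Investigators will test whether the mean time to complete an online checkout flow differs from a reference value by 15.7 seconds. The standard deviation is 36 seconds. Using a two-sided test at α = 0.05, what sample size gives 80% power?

42

For a one-sample z-test, n = ((z_{α/2} + z_β)·σ/δ)².
z_{α/2} = 1.960 (two-sided α = 0.05); z_β = 0.842 (power 80% → β = 0.2).
n = (2.802 × 36 / 15.7)² = 41.28
Round up: n = 42.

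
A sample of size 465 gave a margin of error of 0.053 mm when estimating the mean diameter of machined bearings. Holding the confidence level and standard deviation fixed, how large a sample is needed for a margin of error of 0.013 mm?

Margin of error scales as 1/√n, so n₂ = n₁·(E₁/E₂)².
n₂ = 465 × (0.053/0.013)² = 465 × 16.62 = 7728.30
Round up: n₂ = 7729.

7729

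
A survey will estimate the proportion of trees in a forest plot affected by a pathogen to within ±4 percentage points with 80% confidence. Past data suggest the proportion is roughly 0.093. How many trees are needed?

For a proportion with margin E = 0.04 at 80% confidence, z = 1.282.
n = p̂(1−p̂)(z/E)² = 0.093 × 0.907 × (1.282/0.04)² = 86.65
Round up: n = 87.

87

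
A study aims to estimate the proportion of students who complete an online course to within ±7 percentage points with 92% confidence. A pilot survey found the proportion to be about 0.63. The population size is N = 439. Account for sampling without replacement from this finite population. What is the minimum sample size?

For a proportion with margin E = 0.07 at 92% confidence, z = 1.751.
n = p̂(1−p̂)(z/E)² = 0.63 × 0.37 × (1.751/0.07)² = 145.85 — call this n₀.
Finite-population correction with N = 439: n = n₀ / (1 + (n₀−1)/N) = 145.85 / 1.33 = 109.66
Round up: n = 110.

110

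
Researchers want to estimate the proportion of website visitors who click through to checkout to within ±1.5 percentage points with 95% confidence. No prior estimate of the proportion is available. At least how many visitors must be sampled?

For a proportion with margin E = 0.015 at 95% confidence, z = 1.960.
With no prior estimate, use p = 0.5, which maximizes p(1−p) at 0.25.
n = 0.25 × (z/E)² = 0.25 × (1.960/0.015)² = 4268.44
Round up: n = 4269.

n = 4269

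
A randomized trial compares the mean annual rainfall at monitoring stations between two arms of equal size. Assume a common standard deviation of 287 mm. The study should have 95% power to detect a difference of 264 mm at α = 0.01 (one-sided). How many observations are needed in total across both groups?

76 total

For two equal groups, n per group = 2·((z_α + z_β)·σ/δ)².
z_α = 2.326; z_β = 1.645 (power 95%).
n = 2 × (3.971 × 287 / 264)² = 2 × 18.64 = 37.28
Round up: n = 38 per group.
Total across both groups: 2 × 38 = 76.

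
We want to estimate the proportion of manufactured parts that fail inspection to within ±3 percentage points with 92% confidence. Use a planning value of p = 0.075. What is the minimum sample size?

237

For a proportion with margin E = 0.03 at 92% confidence, z = 1.751.
n = p̂(1−p̂)(z/E)² = 0.075 × 0.925 × (1.751/0.03)² = 236.34
Round up: n = 237.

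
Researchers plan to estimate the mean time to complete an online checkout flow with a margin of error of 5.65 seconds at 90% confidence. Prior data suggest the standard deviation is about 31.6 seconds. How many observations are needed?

85

For a mean, the margin of error is E = z·σ/√n, so n = (zσ/E)².
At 90% confidence, z = 1.645.
n = (1.645 × 31.6 / 5.65)² = 84.65
Round up: n = 85.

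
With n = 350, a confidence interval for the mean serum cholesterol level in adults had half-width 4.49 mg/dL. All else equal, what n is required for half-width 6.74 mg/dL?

156

Margin of error scales as 1/√n, so n₂ = n₁·(E₁/E₂)².
n₂ = 350 × (4.49/6.74)² = 350 × 0.4438 = 155.33
Round up: n₂ = 156.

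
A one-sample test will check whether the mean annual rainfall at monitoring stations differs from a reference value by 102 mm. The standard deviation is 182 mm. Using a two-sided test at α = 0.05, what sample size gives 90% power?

For a one-sample z-test, n = ((z_{α/2} + z_β)·σ/δ)².
z_{α/2} = 1.960 (two-sided α = 0.05); z_β = 1.282 (power 90% → β = 0.1).
n = (3.242 × 182 / 102)² = 33.46
Round up: n = 34.

34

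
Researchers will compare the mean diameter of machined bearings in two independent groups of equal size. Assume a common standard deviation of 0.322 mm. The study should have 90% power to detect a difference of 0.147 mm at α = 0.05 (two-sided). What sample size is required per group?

101 per group

For two equal groups, n per group = 2·((z_{α/2} + z_β)·σ/δ)².
z_{α/2} = 1.960; z_β = 1.282 (power 90%).
n = 2 × (3.242 × 0.322 / 0.147)² = 2 × 50.43 = 100.86
Round up: n = 101 per group.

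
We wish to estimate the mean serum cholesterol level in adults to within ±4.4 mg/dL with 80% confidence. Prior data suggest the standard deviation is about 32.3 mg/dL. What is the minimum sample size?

For a mean, the margin of error is E = z·σ/√n, so n = (zσ/E)².
At 80% confidence, z = 1.282.
n = (1.282 × 32.3 / 4.4)² = 88.57
Round up: n = 89.

89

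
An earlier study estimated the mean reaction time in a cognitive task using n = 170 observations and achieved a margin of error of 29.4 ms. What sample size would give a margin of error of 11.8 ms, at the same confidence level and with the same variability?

Margin of error scales as 1/√n, so n₂ = n₁·(E₁/E₂)².
n₂ = 170 × (29.4/11.8)² = 170 × 6.208 = 1055.36
Round up: n₂ = 1056.

n = 1056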